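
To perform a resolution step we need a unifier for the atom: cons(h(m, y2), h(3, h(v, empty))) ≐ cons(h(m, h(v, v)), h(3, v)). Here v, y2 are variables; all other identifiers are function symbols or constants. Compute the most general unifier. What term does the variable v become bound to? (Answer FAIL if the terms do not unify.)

FAIL

Decompose cons/2: h(m, y2) ≐ h(m, h(v, v)),  h(3, h(v, empty)) ≐ h(3, v).
Decompose h/2: m ≐ m,  y2 ≐ h(v, v).
Delete trivial equation m ≐ m.
Bind y2 := h(v, v); no other remaining equation mentions y2.
Decompose h/2: 3 ≐ 3,  h(v, empty) ≐ v.
Delete trivial equation 3 ≐ 3.
Occurs check fails: v occurs in h(v, empty); the equation v ≐ h(v, empty) has no finite solution.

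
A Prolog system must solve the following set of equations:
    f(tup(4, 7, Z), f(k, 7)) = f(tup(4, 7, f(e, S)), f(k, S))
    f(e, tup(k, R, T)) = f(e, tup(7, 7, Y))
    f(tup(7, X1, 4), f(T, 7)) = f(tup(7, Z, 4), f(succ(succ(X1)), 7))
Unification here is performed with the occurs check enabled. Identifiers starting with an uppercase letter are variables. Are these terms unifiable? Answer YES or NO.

NO

Decompose f/2: tup(4, 7, Z) = tup(4, 7, f(e, S)),  f(k, 7) = f(k, S).
Decompose tup/3: 4 = 4,  7 = 7,  Z = f(e, S).
Delete trivial equation 4 = 4.
Delete trivial equation 7 = 7.
Bind Z := f(e, S); substituting into the one remaining equation that mentions Z gives: f(tup(7, X1, 4), f(T, 7)) = f(tup(7, f(e, S), 4), f(succ(succ(X1)), 7)).
Decompose f/2: k = k,  7 = S.
Delete trivial equation k = k.
Bind S := 7; substituting into the one remaining equation that mentions S gives: f(tup(7, X1, 4), f(T, 7)) = f(tup(7, f(e, 7), 4), f(succ(succ(X1)), 7)). Substituting into the earlier binding gives Z := f(e, 7).
Decompose f/2: e = e,  tup(k, R, T) = tup(7, 7, Y).
Delete trivial equation e = e.
Decompose tup/3: k = 7,  R = 7,  T = Y.
Clash: constants k and 7 differ; no unifier exists.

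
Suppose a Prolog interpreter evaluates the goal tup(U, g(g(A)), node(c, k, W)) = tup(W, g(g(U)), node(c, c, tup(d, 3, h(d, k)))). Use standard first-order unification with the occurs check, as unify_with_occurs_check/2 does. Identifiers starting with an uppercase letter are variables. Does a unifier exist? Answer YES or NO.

NO

Decompose tup/3: U = W,  g(g(A)) = g(g(U)),  node(c, k, W) = node(c, c, tup(d, 3, h(d, k))).
Bind U := W; substituting into the one remaining equation that mentions U gives: g(g(A)) = g(g(W)).
Decompose g/1: g(A) = g(W).
Decompose g/1: A = W.
Bind A := W; no other remaining equation mentions A.
Decompose node/3: c = c,  k = c,  W = tup(d, 3, h(d, k)).
Delete trivial equation c = c.
Clash: constants k and c differ; no unifier exists.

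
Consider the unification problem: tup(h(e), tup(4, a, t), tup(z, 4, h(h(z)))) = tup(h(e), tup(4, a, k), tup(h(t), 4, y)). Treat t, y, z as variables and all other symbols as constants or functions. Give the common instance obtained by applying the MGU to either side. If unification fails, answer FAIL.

Decompose tup/3: h(e) = h(e),  tup(4, a, t) = tup(4, a, k),  tup(z, 4, h(h(z))) = tup(h(t), 4, y).
Delete trivial equation h(e) = h(e).
Decompose tup/3: 4 = 4,  a = a,  t = k.
Delete trivial equation 4 = 4.
Delete trivial equation a = a.
Bind t := k; substituting into the remaining equation gives: tup(z, 4, h(h(z))) = tup(h(k), 4, y).
Decompose tup/3: z = h(k),  4 = 4,  h(h(z)) = y.
Bind z := h(k); substituting into the one remaining equation that mentions z gives: h(h(h(k))) = y.
Delete trivial equation 4 = 4.
Bind y := h(h(h(k))).
Applying the MGU to either side gives tup(h(e), tup(4, a, k), tup(h(k), 4, h(h(h(k))))).

tup(h(e), tup(4, a, k), tup(h(k), 4, h(h(h(k)))))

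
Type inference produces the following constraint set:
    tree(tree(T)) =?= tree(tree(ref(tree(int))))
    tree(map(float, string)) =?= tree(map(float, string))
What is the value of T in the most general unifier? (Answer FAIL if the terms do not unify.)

Decompose tree/1: tree(T) =?= tree(ref(tree(int))).
Decompose tree/1: T =?= ref(tree(int)).
Bind T := ref(tree(int)); no other remaining equation mentions T.
Delete trivial equation tree(map(float, string)) =?= tree(map(float, string)).
MGU = { T := ref(tree(int)) }, so T := ref(tree(int)).

ref(tree(int))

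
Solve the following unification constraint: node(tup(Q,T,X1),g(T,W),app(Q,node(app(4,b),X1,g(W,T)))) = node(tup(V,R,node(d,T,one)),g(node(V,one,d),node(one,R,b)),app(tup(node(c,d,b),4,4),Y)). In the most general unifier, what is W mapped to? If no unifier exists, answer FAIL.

Decompose node/3: tup(Q,T,X1) = tup(V,R,node(d,T,one)),  g(T,W) = g(node(V,one,d),node(one,R,b)),  app(Q,node(app(4,b),X1,g(W,T))) = app(tup(node(c,d,b),4,4),Y).
Decompose tup/3: Q = V,  T = R,  X1 = node(d,T,one).
Bind Q := V; substituting into the one remaining equation that mentions Q gives: app(V,node(app(4,b),X1,g(W,T))) = app(tup(node(c,d,b),4,4),Y).
Bind T := R; substituting into the remaining equations gives: X1 = node(d,R,one),  g(R,W) = g(node(V,one,d),node(one,R,b)),  app(V,node(app(4,b),X1,g(W,R))) = app(tup(node(c,d,b),4,4),Y).
Bind X1 := node(d,R,one); substituting into the one remaining equation that mentions X1 gives: app(V,node(app(4,b),node(d,R,one),g(W,R))) = app(tup(node(c,d,b),4,4),Y).
Decompose g/2: R = node(V,one,d),  W = node(one,R,b).
Bind R := node(V,one,d); substituting into the remaining equations gives: W = node(one,node(V,one,d),b),  app(V,node(app(4,b),node(d,node(V,one,d),one),g(W,node(V,one,d)))) = app(tup(node(c,d,b),4,4),Y). Substituting into the earlier bindings gives T := node(V,one,d), X1 := node(d,node(V,one,d),one).
Bind W := node(one,node(V,one,d),b); substituting into the remaining equation gives: app(V,node(app(4,b),node(d,node(V,one,d),one),g(node(one,node(V,one,d),b),node(V,one,d)))) = app(tup(node(c,d,b),4,4),Y).
Decompose app/2: V = tup(node(c,d,b),4,4),  node(app(4,b),node(d,node(V,one,d),one),g(node(one,node(V,one,d),b),node(V,one,d))) = Y.
Bind V := tup(node(c,d,b),4,4); substituting into the remaining equation gives: node(app(4,b),node(d,node(tup(node(c,d,b),4,4),one,d),one),g(node(one,node(tup(node(c,d,b),4,4),one,d),b),node(tup(node(c,d,b),4,4),one,d))) = Y. Substituting into the earlier bindings gives Q := tup(node(c,d,b),4,4), T := node(tup(node(c,d,b),4,4),one,d), X1 := node(d,node(tup(node(c,d,b),4,4),one,d),one), R := node(tup(node(c,d,b),4,4),one,d), W := node(one,node(tup(node(c,d,b),4,4),one,d),b).
Bind Y := node(app(4,b),node(d,node(tup(node(c,d,b),4,4),one,d),one),g(node(one,node(tup(node(c,d,b),4,4),one,d),b),node(tup(node(c,d,b),4,4),one,d))).
MGU = { Q ↦ tup(node(c,d,b),4,4), T ↦ node(tup(node(c,d,b),4,4),one,d), X1 ↦ node(d,node(tup(node(c,d,b),4,4),one,d),one), R ↦ node(tup(node(c,d,b),4,4),one,d), W ↦ node(one,node(tup(node(c,d,b),4,4),one,d),b), V ↦ tup(node(c,d,b),4,4), Y ↦ node(app(4,b),node(d,node(tup(node(c,d,b),4,4),one,d),one),g(node(one,node(tup(node(c,d,b),4,4),one,d),b),node(tup(node(c,d,b),4,4),one,d))) }, so W ↦ node(one,node(tup(node(c,d,b),4,4),one,d),b).

node(one,node(tup(node(c,d,b),4,4),one,d),b)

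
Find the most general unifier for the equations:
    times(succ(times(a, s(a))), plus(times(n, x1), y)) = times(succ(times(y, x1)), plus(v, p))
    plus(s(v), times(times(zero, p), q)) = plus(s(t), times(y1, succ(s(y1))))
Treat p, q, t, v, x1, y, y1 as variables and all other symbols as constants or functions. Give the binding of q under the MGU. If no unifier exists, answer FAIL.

Decompose times/2: succ(times(a, s(a))) = succ(times(y, x1)),  plus(times(n, x1), y) = plus(v, p).
Decompose succ/1: times(a, s(a)) = times(y, x1).
Decompose times/2: a = y,  s(a) = x1.
Bind y := a; substituting into the one remaining equation that mentions y gives: plus(times(n, x1), a) = plus(v, p).
Bind x1 := s(a); substituting into the one remaining equation that mentions x1 gives: plus(times(n, s(a)), a) = plus(v, p).
Decompose plus/2: times(n, s(a)) = v,  a = p.
Bind v := times(n, s(a)); substituting into the one remaining equation that mentions v gives: plus(s(times(n, s(a))), times(times(zero, p), q)) = plus(s(t), times(y1, succ(s(y1)))).
Bind p := a; substituting into the remaining equation gives: plus(s(times(n, s(a))), times(times(zero, a), q)) = plus(s(t), times(y1, succ(s(y1)))).
Decompose plus/2: s(times(n, s(a))) = s(t),  times(times(zero, a), q) = times(y1, succ(s(y1))).
Decompose s/1: times(n, s(a)) = t.
Bind t := times(n, s(a)); no other remaining equation mentions t.
Decompose times/2: times(zero, a) = y1,  q = succ(s(y1)).
Bind y1 := times(zero, a); substituting into the remaining equation gives: q = succ(s(times(zero, a))).
Bind q := succ(s(times(zero, a))).
MGU = { y := a, x1 := s(a), v := times(n, s(a)), p := a, t := times(n, s(a)), y1 := times(zero, a), q := succ(s(times(zero, a))) }, so q := succ(s(times(zero, a))).

succ(s(times(zero, a)))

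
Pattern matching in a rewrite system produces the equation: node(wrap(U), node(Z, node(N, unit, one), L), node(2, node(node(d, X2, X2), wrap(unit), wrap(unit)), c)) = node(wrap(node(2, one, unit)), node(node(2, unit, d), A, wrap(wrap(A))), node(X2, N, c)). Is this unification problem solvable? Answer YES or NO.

Decompose node/3: wrap(U) = wrap(node(2, one, unit)),  node(Z, node(N, unit, one), L) = node(node(2, unit, d), A, wrap(wrap(A))),  node(2, node(node(d, X2, X2), wrap(unit), wrap(unit)), c) = node(X2, N, c).
Decompose wrap/1: U = node(2, one, unit).
Bind U := node(2, one, unit); no other remaining equation mentions U.
Decompose node/3: Z = node(2, unit, d),  node(N, unit, one) = A,  L = wrap(wrap(A)).
Bind Z := node(2, unit, d); no other remaining equation mentions Z.
Bind A := node(N, unit, one); substituting into the one remaining equation that mentions A gives: L = wrap(wrap(node(N, unit, one))).
Bind L := wrap(wrap(node(N, unit, one))); no other remaining equation mentions L.
Decompose node/3: 2 = X2,  node(node(d, X2, X2), wrap(unit), wrap(unit)) = N,  c = c.
Bind X2 := 2; substituting into the one remaining equation that mentions X2 gives: node(node(d, 2, 2), wrap(unit), wrap(unit)) = N.
Bind N := node(node(d, 2, 2), wrap(unit), wrap(unit)); no other remaining equation mentions N. Substituting into the earlier bindings gives A := node(node(node(d, 2, 2), wrap(unit), wrap(unit)), unit, one), L := wrap(wrap(node(node(node(d, 2, 2), wrap(unit), wrap(unit)), unit, one))).
Delete trivial equation c = c.
No equations remain and no clash or occurs-check failure arose, so a unifier exists.

YES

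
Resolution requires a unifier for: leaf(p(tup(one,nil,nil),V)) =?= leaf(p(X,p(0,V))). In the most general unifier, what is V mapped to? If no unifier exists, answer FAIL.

FAIL

Decompose leaf/1: p(tup(one,nil,nil),V) =?= p(X,p(0,V)).
Decompose p/2: tup(one,nil,nil) =?= X,  V =?= p(0,V).
Bind X := tup(one,nil,nil); no other remaining equation mentions X.
Occurs check fails: V occurs in p(0,V); the equation V =?= p(0,V) has no finite solution.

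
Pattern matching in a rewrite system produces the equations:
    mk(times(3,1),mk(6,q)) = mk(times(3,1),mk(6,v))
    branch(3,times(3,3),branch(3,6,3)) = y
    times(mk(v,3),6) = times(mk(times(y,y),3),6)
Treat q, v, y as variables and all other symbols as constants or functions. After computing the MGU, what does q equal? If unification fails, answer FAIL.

times(branch(3,times(3,3),branch(3,6,3)),branch(3,times(3,3),branch(3,6,3)))

Decompose mk/2: times(3,1) = times(3,1),  mk(6,q) = mk(6,v).
Delete trivial equation times(3,1) = times(3,1).
Decompose mk/2: 6 = 6,  q = v.
Delete trivial equation 6 = 6.
Bind q := v; no other remaining equation mentions q.
Bind y := branch(3,times(3,3),branch(3,6,3)); substituting into the remaining equation gives: times(mk(v,3),6) = times(mk(times(branch(3,times(3,3),branch(3,6,3)),branch(3,times(3,3),branch(3,6,3))),3),6).
Decompose times/2: mk(v,3) = mk(times(branch(3,times(3,3),branch(3,6,3)),branch(3,times(3,3),branch(3,6,3))),3),  6 = 6.
Decompose mk/2: v = times(branch(3,times(3,3),branch(3,6,3)),branch(3,times(3,3),branch(3,6,3))),  3 = 3.
Bind v := times(branch(3,times(3,3),branch(3,6,3)),branch(3,times(3,3),branch(3,6,3))); no other remaining equation mentions v. Substituting into the earlier binding gives q := times(branch(3,times(3,3),branch(3,6,3)),branch(3,times(3,3),branch(3,6,3))).
Delete trivial equation 3 = 3.
Delete trivial equation 6 = 6.
MGU = { q := times(branch(3,times(3,3),branch(3,6,3)),branch(3,times(3,3),branch(3,6,3))), y := branch(3,times(3,3),branch(3,6,3)), v := times(branch(3,times(3,3),branch(3,6,3)),branch(3,times(3,3),branch(3,6,3))) }, so q := times(branch(3,times(3,3),branch(3,6,3)),branch(3,times(3,3),branch(3,6,3))).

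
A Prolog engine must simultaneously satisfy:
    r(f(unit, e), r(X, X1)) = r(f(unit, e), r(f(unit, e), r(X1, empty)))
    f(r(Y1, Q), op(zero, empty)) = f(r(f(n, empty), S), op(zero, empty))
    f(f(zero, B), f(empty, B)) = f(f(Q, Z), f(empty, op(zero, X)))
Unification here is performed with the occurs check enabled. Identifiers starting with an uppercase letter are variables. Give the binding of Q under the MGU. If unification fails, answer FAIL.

FAIL

Decompose r/2: f(unit, e) = f(unit, e),  r(X, X1) = r(f(unit, e), r(X1, empty)).
Delete trivial equation f(unit, e) = f(unit, e).
Decompose r/2: X = f(unit, e),  X1 = r(X1, empty).
Bind X := f(unit, e); substituting into the one remaining equation that mentions X gives: f(f(zero, B), f(empty, B)) = f(f(Q, Z), f(empty, op(zero, f(unit, e)))).
Occurs check fails: X1 occurs in r(X1, empty); the equation X1 = r(X1, empty) has no finite solution.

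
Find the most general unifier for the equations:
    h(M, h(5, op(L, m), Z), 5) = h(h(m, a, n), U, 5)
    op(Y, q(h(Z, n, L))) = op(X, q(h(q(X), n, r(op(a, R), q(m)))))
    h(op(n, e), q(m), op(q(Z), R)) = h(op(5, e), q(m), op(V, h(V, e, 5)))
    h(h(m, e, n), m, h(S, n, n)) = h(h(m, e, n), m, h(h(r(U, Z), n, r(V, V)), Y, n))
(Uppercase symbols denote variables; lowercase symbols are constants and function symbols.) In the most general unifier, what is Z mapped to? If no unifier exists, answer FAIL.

Decompose h/3: M = h(m, a, n),  h(5, op(L, m), Z) = U,  5 = 5.
Bind M := h(m, a, n); no other remaining equation mentions M.
Bind U := h(5, op(L, m), Z); substituting into the one remaining equation that mentions U gives: h(h(m, e, n), m, h(S, n, n)) = h(h(m, e, n), m, h(h(r(h(5, op(L, m), Z), Z), n, r(V, V)), Y, n)).
Delete trivial equation 5 = 5.
Decompose op/2: Y = X,  q(h(Z, n, L)) = q(h(q(X), n, r(op(a, R), q(m)))).
Bind Y := X; substituting into the one remaining equation that mentions Y gives: h(h(m, e, n), m, h(S, n, n)) = h(h(m, e, n), m, h(h(r(h(5, op(L, m), Z), Z), n, r(V, V)), X, n)).
Decompose q/1: h(Z, n, L) = h(q(X), n, r(op(a, R), q(m))).
Decompose h/3: Z = q(X),  n = n,  L = r(op(a, R), q(m)).
Bind Z := q(X); substituting into the 2 remaining equations that mention Z gives: h(op(n, e), q(m), op(q(q(X)), R)) = h(op(5, e), q(m), op(V, h(V, e, 5))),  h(h(m, e, n), m, h(S, n, n)) = h(h(m, e, n), m, h(h(r(h(5, op(L, m), q(X)), q(X)), n, r(V, V)), X, n)). Substituting into the earlier binding gives U := h(5, op(L, m), q(X)).
Delete trivial equation n = n.
Bind L := r(op(a, R), q(m)); substituting into the one remaining equation that mentions L gives: h(h(m, e, n), m, h(S, n, n)) = h(h(m, e, n), m, h(h(r(h(5, op(r(op(a, R), q(m)), m), q(X)), q(X)), n, r(V, V)), X, n)). Substituting into the earlier binding gives U := h(5, op(r(op(a, R), q(m)), m), q(X)).
Decompose h/3: op(n, e) = op(5, e),  q(m) = q(m),  op(q(q(X)), R) = op(V, h(V, e, 5)).
Decompose op/2: n = 5,  e = e.
Clash: constants n and 5 differ; no unifier exists.

FAIL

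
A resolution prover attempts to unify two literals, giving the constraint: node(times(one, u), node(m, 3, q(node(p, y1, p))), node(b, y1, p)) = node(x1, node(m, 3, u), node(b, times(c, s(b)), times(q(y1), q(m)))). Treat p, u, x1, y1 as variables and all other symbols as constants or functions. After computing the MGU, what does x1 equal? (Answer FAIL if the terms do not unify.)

Decompose node/3: times(one, u) = x1,  node(m, 3, q(node(p, y1, p))) = node(m, 3, u),  node(b, y1, p) = node(b, times(c, s(b)), times(q(y1), q(m))).
Bind x1 := times(one, u); no other remaining equation mentions x1.
Decompose node/3: m = m,  3 = 3,  q(node(p, y1, p)) = u.
Delete trivial equation m = m.
Delete trivial equation 3 = 3.
Bind u := q(node(p, y1, p)); no other remaining equation mentions u. Substituting into the earlier binding gives x1 := times(one, q(node(p, y1, p))).
Decompose node/3: b = b,  y1 = times(c, s(b)),  p = times(q(y1), q(m)).
Delete trivial equation b = b.
Bind y1 := times(c, s(b)); substituting into the remaining equation gives: p = times(q(times(c, s(b))), q(m)). Substituting into the earlier bindings gives x1 := times(one, q(node(p, times(c, s(b)), p))), u := q(node(p, times(c, s(b)), p)).
Bind p := times(q(times(c, s(b))), q(m)). Substituting into the earlier bindings gives x1 := times(one, q(node(times(q(times(c, s(b))), q(m)), times(c, s(b)), times(q(times(c, s(b))), q(m))))), u := q(node(times(q(times(c, s(b))), q(m)), times(c, s(b)), times(q(times(c, s(b))), q(m)))).
MGU = { x1 ↦ times(one, q(node(times(q(times(c, s(b))), q(m)), times(c, s(b)), times(q(times(c, s(b))), q(m))))), u ↦ q(node(times(q(times(c, s(b))), q(m)), times(c, s(b)), times(q(times(c, s(b))), q(m)))), y1 ↦ times(c, s(b)), p ↦ times(q(times(c, s(b))), q(m)) }, so x1 ↦ times(one, q(node(times(q(times(c, s(b))), q(m)), times(c, s(b)), times(q(times(c, s(b))), q(m))))).

times(one, q(node(times(q(times(c, s(b))), q(m)), times(c, s(b)), times(q(times(c, s(b))), q(m)))))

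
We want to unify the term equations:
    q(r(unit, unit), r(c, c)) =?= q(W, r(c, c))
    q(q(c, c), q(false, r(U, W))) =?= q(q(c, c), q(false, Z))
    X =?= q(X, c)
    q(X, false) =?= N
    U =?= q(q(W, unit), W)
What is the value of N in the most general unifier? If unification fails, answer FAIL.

Decompose q/2: r(unit, unit) =?= W,  r(c, c) =?= r(c, c).
Bind W := r(unit, unit); substituting into the 2 remaining equations that mention W gives: q(q(c, c), q(false, r(U, r(unit, unit)))) =?= q(q(c, c), q(false, Z)),  U =?= q(q(r(unit, unit), unit), r(unit, unit)).
Delete trivial equation r(c, c) =?= r(c, c).
Decompose q/2: q(c, c) =?= q(c, c),  q(false, r(U, r(unit, unit))) =?= q(false, Z).
Delete trivial equation q(c, c) =?= q(c, c).
Decompose q/2: false =?= false,  r(U, r(unit, unit)) =?= Z.
Delete trivial equation false =?= false.
Bind Z := r(U, r(unit, unit)); no other remaining equation mentions Z.
Occurs check fails: X occurs in q(X, c); the equation X =?= q(X, c) has no finite solution.

FAIL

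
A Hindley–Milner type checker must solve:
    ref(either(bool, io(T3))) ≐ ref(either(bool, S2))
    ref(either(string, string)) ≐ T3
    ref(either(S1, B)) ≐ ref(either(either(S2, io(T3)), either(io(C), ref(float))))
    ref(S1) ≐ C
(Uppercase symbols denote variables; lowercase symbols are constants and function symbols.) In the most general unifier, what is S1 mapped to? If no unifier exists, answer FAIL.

either(io(ref(either(string, string))), io(ref(either(string, string))))

Decompose ref/1: either(bool, io(T3)) ≐ either(bool, S2).
Decompose either/2: bool ≐ bool,  io(T3) ≐ S2.
Delete trivial equation bool ≐ bool.
Bind S2 := io(T3); substituting into the one remaining equation that mentions S2 gives: ref(either(S1, B)) ≐ ref(either(either(io(T3), io(T3)), either(io(C), ref(float)))).
Bind T3 := ref(either(string, string)); substituting into the one remaining equation that mentions T3 gives: ref(either(S1, B)) ≐ ref(either(either(io(ref(either(string, string))), io(ref(either(string, string)))), either(io(C), ref(float)))). Substituting into the earlier binding gives S2 := io(ref(either(string, string))).
Decompose ref/1: either(S1, B) ≐ either(either(io(ref(either(string, string))), io(ref(either(string, string)))), either(io(C), ref(float))).
Decompose either/2: S1 ≐ either(io(ref(either(string, string))), io(ref(either(string, string)))),  B ≐ either(io(C), ref(float)).
Bind S1 := either(io(ref(either(string, string))), io(ref(either(string, string)))); substituting into the one remaining equation that mentions S1 gives: ref(either(io(ref(either(string, string))), io(ref(either(string, string))))) ≐ C.
Bind B := either(io(C), ref(float)); no other remaining equation mentions B.
Bind C := ref(either(io(ref(either(string, string))), io(ref(either(string, string))))). Substituting into the earlier binding gives B := either(io(ref(either(io(ref(either(string, string))), io(ref(either(string, string)))))), ref(float)).
MGU = { S2 ↦ io(ref(either(string, string))), T3 ↦ ref(either(string, string)), S1 ↦ either(io(ref(either(string, string))), io(ref(either(string, string)))), B ↦ either(io(ref(either(io(ref(either(string, string))), io(ref(either(string, string)))))), ref(float)), C ↦ ref(either(io(ref(either(string, string))), io(ref(either(string, string))))) }, so S1 ↦ either(io(ref(either(string, string))), io(ref(either(string, string)))).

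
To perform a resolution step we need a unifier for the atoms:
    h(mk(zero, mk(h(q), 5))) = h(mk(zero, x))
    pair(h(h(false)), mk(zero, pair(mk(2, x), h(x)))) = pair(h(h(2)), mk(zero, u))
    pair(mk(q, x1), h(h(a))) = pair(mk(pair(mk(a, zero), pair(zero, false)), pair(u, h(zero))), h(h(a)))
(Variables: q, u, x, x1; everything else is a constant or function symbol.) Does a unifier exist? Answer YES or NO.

Decompose h/1: mk(zero, mk(h(q), 5)) = mk(zero, x).
Decompose mk/2: zero = zero,  mk(h(q), 5) = x.
Delete trivial equation zero = zero.
Bind x := mk(h(q), 5); substituting into the one remaining equation that mentions x gives: pair(h(h(false)), mk(zero, pair(mk(2, mk(h(q), 5)), h(mk(h(q), 5))))) = pair(h(h(2)), mk(zero, u)).
Decompose pair/2: h(h(false)) = h(h(2)),  mk(zero, pair(mk(2, mk(h(q), 5)), h(mk(h(q), 5)))) = mk(zero, u).
Decompose h/1: h(false) = h(2).
Decompose h/1: false = 2.
Clash: constants false and 2 differ; no unifier exists.

NO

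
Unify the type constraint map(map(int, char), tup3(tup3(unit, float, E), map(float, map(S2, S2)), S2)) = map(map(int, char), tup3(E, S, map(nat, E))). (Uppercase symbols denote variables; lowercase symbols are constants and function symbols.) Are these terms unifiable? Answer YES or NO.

Decompose map/2: map(int, char) = map(int, char),  tup3(tup3(unit, float, E), map(float, map(S2, S2)), S2) = tup3(E, S, map(nat, E)).
Delete trivial equation map(int, char) = map(int, char).
Decompose tup3/3: tup3(unit, float, E) = E,  map(float, map(S2, S2)) = S,  S2 = map(nat, E).
Occurs check fails: E occurs in tup3(unit, float, E); the equation E = tup3(unit, float, E) has no finite solution.

NO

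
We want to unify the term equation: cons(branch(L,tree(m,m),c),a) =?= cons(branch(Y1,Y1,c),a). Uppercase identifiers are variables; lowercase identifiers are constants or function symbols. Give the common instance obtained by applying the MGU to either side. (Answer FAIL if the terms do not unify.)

Decompose cons/2: branch(L,tree(m,m),c) =?= branch(Y1,Y1,c),  a =?= a.
Decompose branch/3: L =?= Y1,  tree(m,m) =?= Y1,  c =?= c.
Bind L := Y1; no other remaining equation mentions L.
Bind Y1 := tree(m,m); no other remaining equation mentions Y1. Substituting into the earlier binding gives L := tree(m,m).
Delete trivial equation c =?= c.
Delete trivial equation a =?= a.
Applying the MGU to either side gives cons(branch(tree(m,m),tree(m,m),c),a).

cons(branch(tree(m,m),tree(m,m),c),a)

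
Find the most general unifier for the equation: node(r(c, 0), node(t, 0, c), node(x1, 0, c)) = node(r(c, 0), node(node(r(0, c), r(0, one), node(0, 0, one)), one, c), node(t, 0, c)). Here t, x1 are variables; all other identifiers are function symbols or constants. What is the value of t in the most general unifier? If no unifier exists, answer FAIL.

Decompose node/3: r(c, 0) = r(c, 0),  node(t, 0, c) = node(node(r(0, c), r(0, one), node(0, 0, one)), one, c),  node(x1, 0, c) = node(t, 0, c).
Delete trivial equation r(c, 0) = r(c, 0).
Decompose node/3: t = node(r(0, c), r(0, one), node(0, 0, one)),  0 = one,  c = c.
Bind t := node(r(0, c), r(0, one), node(0, 0, one)); substituting into the one remaining equation that mentions t gives: node(x1, 0, c) = node(node(r(0, c), r(0, one), node(0, 0, one)), 0, c).
Clash: constants 0 and one differ; no unifier exists.

FAIL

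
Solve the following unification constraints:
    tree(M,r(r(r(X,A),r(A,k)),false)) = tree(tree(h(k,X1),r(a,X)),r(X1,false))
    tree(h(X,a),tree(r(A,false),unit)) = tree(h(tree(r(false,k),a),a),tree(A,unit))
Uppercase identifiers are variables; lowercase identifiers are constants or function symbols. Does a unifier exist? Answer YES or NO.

NO

Decompose tree/2: M = tree(h(k,X1),r(a,X)),  r(r(r(X,A),r(A,k)),false) = r(X1,false).
Bind M := tree(h(k,X1),r(a,X)); no other remaining equation mentions M.
Decompose r/2: r(r(X,A),r(A,k)) = X1,  false = false.
Bind X1 := r(r(X,A),r(A,k)); no other remaining equation mentions X1. Substituting into the earlier binding gives M := tree(h(k,r(r(X,A),r(A,k))),r(a,X)).
Delete trivial equation false = false.
Decompose tree/2: h(X,a) = h(tree(r(false,k),a),a),  tree(r(A,false),unit) = tree(A,unit).
Decompose h/2: X = tree(r(false,k),a),  a = a.
Bind X := tree(r(false,k),a); no other remaining equation mentions X. Substituting into the earlier bindings gives M := tree(h(k,r(r(tree(r(false,k),a),A),r(A,k))),r(a,tree(r(false,k),a))), X1 := r(r(tree(r(false,k),a),A),r(A,k)).
Delete trivial equation a = a.
Decompose tree/2: r(A,false) = A,  unit = unit.
Occurs check fails: A occurs in r(A,false); the equation A = r(A,false) has no finite solution.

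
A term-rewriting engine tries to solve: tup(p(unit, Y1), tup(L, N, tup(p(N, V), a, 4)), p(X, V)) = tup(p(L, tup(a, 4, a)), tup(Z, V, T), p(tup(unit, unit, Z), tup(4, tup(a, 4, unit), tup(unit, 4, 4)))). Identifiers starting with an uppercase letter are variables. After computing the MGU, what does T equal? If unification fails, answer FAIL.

tup(p(tup(4, tup(a, 4, unit), tup(unit, 4, 4)), tup(4, tup(a, 4, unit), tup(unit, 4, 4))), a, 4)

Decompose tup/3: p(unit, Y1) = p(L, tup(a, 4, a)),  tup(L, N, tup(p(N, V), a, 4)) = tup(Z, V, T),  p(X, V) = p(tup(unit, unit, Z), tup(4, tup(a, 4, unit), tup(unit, 4, 4))).
Decompose p/2: unit = L,  Y1 = tup(a, 4, a).
Bind L := unit; substituting into the one remaining equation that mentions L gives: tup(unit, N, tup(p(N, V), a, 4)) = tup(Z, V, T).
Bind Y1 := tup(a, 4, a); no other remaining equation mentions Y1.
Decompose tup/3: unit = Z,  N = V,  tup(p(N, V), a, 4) = T.
Bind Z := unit; substituting into the one remaining equation that mentions Z gives: p(X, V) = p(tup(unit, unit, unit), tup(4, tup(a, 4, unit), tup(unit, 4, 4))).
Bind N := V; substituting into the one remaining equation that mentions N gives: tup(p(V, V), a, 4) = T.
Bind T := tup(p(V, V), a, 4); no other remaining equation mentions T.
Decompose p/2: X = tup(unit, unit, unit),  V = tup(4, tup(a, 4, unit), tup(unit, 4, 4)).
Bind X := tup(unit, unit, unit); no other remaining equation mentions X.
Bind V := tup(4, tup(a, 4, unit), tup(unit, 4, 4)). Substituting into the earlier bindings gives N := tup(4, tup(a, 4, unit), tup(unit, 4, 4)), T := tup(p(tup(4, tup(a, 4, unit), tup(unit, 4, 4)), tup(4, tup(a, 4, unit), tup(unit, 4, 4))), a, 4).
MGU = { L -> unit, Y1 -> tup(a, 4, a), Z -> unit, N -> tup(4, tup(a, 4, unit), tup(unit, 4, 4)), T -> tup(p(tup(4, tup(a, 4, unit), tup(unit, 4, 4)), tup(4, tup(a, 4, unit), tup(unit, 4, 4))), a, 4), X -> tup(unit, unit, unit), V -> tup(4, tup(a, 4, unit), tup(unit, 4, 4)) }, so T -> tup(p(tup(4, tup(a, 4, unit), tup(unit, 4, 4)), tup(4, tup(a, 4, unit), tup(unit, 4, 4))), a, 4).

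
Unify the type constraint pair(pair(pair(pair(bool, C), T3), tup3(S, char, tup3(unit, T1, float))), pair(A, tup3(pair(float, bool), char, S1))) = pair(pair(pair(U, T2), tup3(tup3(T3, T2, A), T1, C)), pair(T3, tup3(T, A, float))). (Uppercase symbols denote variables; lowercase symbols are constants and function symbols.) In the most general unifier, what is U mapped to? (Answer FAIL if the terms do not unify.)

Decompose pair/2: pair(pair(pair(bool, C), T3), tup3(S, char, tup3(unit, T1, float))) = pair(pair(U, T2), tup3(tup3(T3, T2, A), T1, C)),  pair(A, tup3(pair(float, bool), char, S1)) = pair(T3, tup3(T, A, float)).
Decompose pair/2: pair(pair(bool, C), T3) = pair(U, T2),  tup3(S, char, tup3(unit, T1, float)) = tup3(tup3(T3, T2, A), T1, C).
Decompose pair/2: pair(bool, C) = U,  T3 = T2.
Bind U := pair(bool, C); no other remaining equation mentions U.
Bind T3 := T2; substituting into the remaining equations gives: tup3(S, char, tup3(unit, T1, float)) = tup3(tup3(T2, T2, A), T1, C),  pair(A, tup3(pair(float, bool), char, S1)) = pair(T2, tup3(T, A, float)).
Decompose tup3/3: S = tup3(T2, T2, A),  char = T1,  tup3(unit, T1, float) = C.
Bind S := tup3(T2, T2, A); no other remaining equation mentions S.
Bind T1 := char; substituting into the one remaining equation that mentions T1 gives: tup3(unit, char, float) = C.
Bind C := tup3(unit, char, float); no other remaining equation mentions C. Substituting into the earlier binding gives U := pair(bool, tup3(unit, char, float)).
Decompose pair/2: A = T2,  tup3(pair(float, bool), char, S1) = tup3(T, A, float).
Bind A := T2; substituting into the remaining equation gives: tup3(pair(float, bool), char, S1) = tup3(T, T2, float). Substituting into the earlier binding gives S := tup3(T2, T2, T2).
Decompose tup3/3: pair(float, bool) = T,  char = T2,  S1 = float.
Bind T := pair(float, bool); no other remaining equation mentions T.
Bind T2 := char; no other remaining equation mentions T2. Substituting into the earlier bindings gives T3 := char, S := tup3(char, char, char), A := char.
Bind S1 := float.
MGU = { U -> pair(bool, tup3(unit, char, float)), T3 -> char, S -> tup3(char, char, char), T1 -> char, C -> tup3(unit, char, float), A -> char, T -> pair(float, bool), T2 -> char, S1 -> float }, so U -> pair(bool, tup3(unit, char, float)).

pair(bool, tup3(unit, char, float))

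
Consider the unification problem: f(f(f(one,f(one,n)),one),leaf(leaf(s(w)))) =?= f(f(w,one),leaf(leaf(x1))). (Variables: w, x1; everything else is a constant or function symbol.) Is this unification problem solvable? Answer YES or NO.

Decompose f/2: f(f(one,f(one,n)),one) =?= f(w,one),  leaf(leaf(s(w))) =?= leaf(leaf(x1)).
Decompose f/2: f(one,f(one,n)) =?= w,  one =?= one.
Bind w := f(one,f(one,n)); substituting into the one remaining equation that mentions w gives: leaf(leaf(s(f(one,f(one,n))))) =?= leaf(leaf(x1)).
Delete trivial equation one =?= one.
Decompose leaf/1: leaf(s(f(one,f(one,n)))) =?= leaf(x1).
Decompose leaf/1: s(f(one,f(one,n))) =?= x1.
Bind x1 := s(f(one,f(one,n))).
No equations remain and no clash or occurs-check failure arose, so a unifier exists.

YES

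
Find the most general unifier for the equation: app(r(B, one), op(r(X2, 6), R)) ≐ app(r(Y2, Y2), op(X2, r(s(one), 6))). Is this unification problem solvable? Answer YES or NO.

Decompose app/2: r(B, one) ≐ r(Y2, Y2),  op(r(X2, 6), R) ≐ op(X2, r(s(one), 6)).
Decompose r/2: B ≐ Y2,  one ≐ Y2.
Bind B := Y2; no other remaining equation mentions B.
Bind Y2 := one; no other remaining equation mentions Y2. Substituting into the earlier binding gives B := one.
Decompose op/2: r(X2, 6) ≐ X2,  R ≐ r(s(one), 6).
Occurs check fails: X2 occurs in r(X2, 6); the equation X2 ≐ r(X2, 6) has no finite solution.

NO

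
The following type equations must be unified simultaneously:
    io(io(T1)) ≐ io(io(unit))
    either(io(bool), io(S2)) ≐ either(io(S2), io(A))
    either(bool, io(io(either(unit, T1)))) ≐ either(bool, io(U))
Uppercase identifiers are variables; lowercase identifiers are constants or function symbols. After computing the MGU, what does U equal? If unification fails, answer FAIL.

io(either(unit, unit))

Decompose io/1: io(T1) ≐ io(unit).
Decompose io/1: T1 ≐ unit.
Bind T1 := unit; substituting into the one remaining equation that mentions T1 gives: either(bool, io(io(either(unit, unit)))) ≐ either(bool, io(U)).
Decompose either/2: io(bool) ≐ io(S2),  io(S2) ≐ io(A).
Decompose io/1: bool ≐ S2.
Bind S2 := bool; substituting into the one remaining equation that mentions S2 gives: io(bool) ≐ io(A).
Decompose io/1: bool ≐ A.
Bind A := bool; no other remaining equation mentions A.
Decompose either/2: bool ≐ bool,  io(io(either(unit, unit))) ≐ io(U).
Delete trivial equation bool ≐ bool.
Decompose io/1: io(either(unit, unit)) ≐ U.
Bind U := io(either(unit, unit)).
MGU = { T1 -> unit, S2 -> bool, A -> bool, U -> io(either(unit, unit)) }, so U -> io(either(unit, unit)).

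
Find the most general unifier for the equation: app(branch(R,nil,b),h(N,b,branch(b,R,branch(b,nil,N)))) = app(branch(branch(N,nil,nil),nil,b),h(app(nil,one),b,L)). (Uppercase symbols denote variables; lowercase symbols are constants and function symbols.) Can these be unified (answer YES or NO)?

Decompose app/2: branch(R,nil,b) = branch(branch(N,nil,nil),nil,b),  h(N,b,branch(b,R,branch(b,nil,N))) = h(app(nil,one),b,L).
Decompose branch/3: R = branch(N,nil,nil),  nil = nil,  b = b.
Bind R := branch(N,nil,nil); substituting into the one remaining equation that mentions R gives: h(N,b,branch(b,branch(N,nil,nil),branch(b,nil,N))) = h(app(nil,one),b,L).
Delete trivial equation nil = nil.
Delete trivial equation b = b.
Decompose h/3: N = app(nil,one),  b = b,  branch(b,branch(N,nil,nil),branch(b,nil,N)) = L.
Bind N := app(nil,one); substituting into the one remaining equation that mentions N gives: branch(b,branch(app(nil,one),nil,nil),branch(b,nil,app(nil,one))) = L. Substituting into the earlier binding gives R := branch(app(nil,one),nil,nil).
Delete trivial equation b = b.
Bind L := branch(b,branch(app(nil,one),nil,nil),branch(b,nil,app(nil,one))).
No equations remain and no clash or occurs-check failure arose, so a unifier exists.

YES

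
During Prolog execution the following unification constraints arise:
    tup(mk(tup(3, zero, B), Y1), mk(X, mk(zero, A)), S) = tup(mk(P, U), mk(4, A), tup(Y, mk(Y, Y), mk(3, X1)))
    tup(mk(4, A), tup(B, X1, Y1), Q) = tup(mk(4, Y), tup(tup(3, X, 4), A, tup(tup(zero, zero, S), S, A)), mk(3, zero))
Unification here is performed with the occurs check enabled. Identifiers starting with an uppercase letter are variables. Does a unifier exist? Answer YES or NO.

Decompose tup/3: mk(tup(3, zero, B), Y1) = mk(P, U),  mk(X, mk(zero, A)) = mk(4, A),  S = tup(Y, mk(Y, Y), mk(3, X1)).
Decompose mk/2: tup(3, zero, B) = P,  Y1 = U.
Bind P := tup(3, zero, B); no other remaining equation mentions P.
Bind Y1 := U; substituting into the one remaining equation that mentions Y1 gives: tup(mk(4, A), tup(B, X1, U), Q) = tup(mk(4, Y), tup(tup(3, X, 4), A, tup(tup(zero, zero, S), S, A)), mk(3, zero)).
Decompose mk/2: X = 4,  mk(zero, A) = A.
Bind X := 4; substituting into the one remaining equation that mentions X gives: tup(mk(4, A), tup(B, X1, U), Q) = tup(mk(4, Y), tup(tup(3, 4, 4), A, tup(tup(zero, zero, S), S, A)), mk(3, zero)).
Occurs check fails: A occurs in mk(zero, A); the equation A = mk(zero, A) has no finite solution.

NO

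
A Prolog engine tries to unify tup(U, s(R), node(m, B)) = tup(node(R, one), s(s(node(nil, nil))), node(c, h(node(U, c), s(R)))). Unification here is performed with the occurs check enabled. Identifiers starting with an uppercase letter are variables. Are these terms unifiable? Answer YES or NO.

Decompose tup/3: U = node(R, one),  s(R) = s(s(node(nil, nil))),  node(m, B) = node(c, h(node(U, c), s(R))).
Bind U := node(R, one); substituting into the one remaining equation that mentions U gives: node(m, B) = node(c, h(node(node(R, one), c), s(R))).
Decompose s/1: R = s(node(nil, nil)).
Bind R := s(node(nil, nil)); substituting into the remaining equation gives: node(m, B) = node(c, h(node(node(s(node(nil, nil)), one), c), s(s(node(nil, nil))))). Substituting into the earlier binding gives U := node(s(node(nil, nil)), one).
Decompose node/2: m = c,  B = h(node(node(s(node(nil, nil)), one), c), s(s(node(nil, nil)))).
Clash: constants m and c differ; no unifier exists.

NO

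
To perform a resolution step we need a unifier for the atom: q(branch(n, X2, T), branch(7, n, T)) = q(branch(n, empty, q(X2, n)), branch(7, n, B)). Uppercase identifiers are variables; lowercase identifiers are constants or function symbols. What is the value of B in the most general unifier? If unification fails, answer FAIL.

q(empty, n)

Decompose q/2: branch(n, X2, T) = branch(n, empty, q(X2, n)),  branch(7, n, T) = branch(7, n, B).
Decompose branch/3: n = n,  X2 = empty,  T = q(X2, n).
Delete trivial equation n = n.
Bind X2 := empty; substituting into the one remaining equation that mentions X2 gives: T = q(empty, n).
Bind T := q(empty, n); substituting into the remaining equation gives: branch(7, n, q(empty, n)) = branch(7, n, B).
Decompose branch/3: 7 = 7,  n = n,  q(empty, n) = B.
Delete trivial equation 7 = 7.
Delete trivial equation n = n.
Bind B := q(empty, n).
MGU = { X2 ↦ empty, T ↦ q(empty, n), B ↦ q(empty, n) }, so B ↦ q(empty, n).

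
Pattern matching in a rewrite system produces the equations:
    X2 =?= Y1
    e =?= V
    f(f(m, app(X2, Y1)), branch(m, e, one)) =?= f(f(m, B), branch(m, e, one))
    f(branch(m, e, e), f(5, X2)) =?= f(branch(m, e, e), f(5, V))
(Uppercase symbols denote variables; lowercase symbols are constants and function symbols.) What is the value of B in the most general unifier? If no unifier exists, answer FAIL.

app(e, e)

Bind X2 := Y1; substituting into the 2 remaining equations that mention X2 gives: f(f(m, app(Y1, Y1)), branch(m, e, one)) =?= f(f(m, B), branch(m, e, one)),  f(branch(m, e, e), f(5, Y1)) =?= f(branch(m, e, e), f(5, V)).
Bind V := e; substituting into the one remaining equation that mentions V gives: f(branch(m, e, e), f(5, Y1)) =?= f(branch(m, e, e), f(5, e)).
Decompose f/2: f(m, app(Y1, Y1)) =?= f(m, B),  branch(m, e, one) =?= branch(m, e, one).
Decompose f/2: m =?= m,  app(Y1, Y1) =?= B.
Delete trivial equation m =?= m.
Bind B := app(Y1, Y1); no other remaining equation mentions B.
Delete trivial equation branch(m, e, one) =?= branch(m, e, one).
Decompose f/2: branch(m, e, e) =?= branch(m, e, e),  f(5, Y1) =?= f(5, e).
Delete trivial equation branch(m, e, e) =?= branch(m, e, e).
Decompose f/2: 5 =?= 5,  Y1 =?= e.
Delete trivial equation 5 =?= 5.
Bind Y1 := e. Substituting into the earlier bindings gives X2 := e, B := app(e, e).
MGU = { X2 ↦ e, V ↦ e, B ↦ app(e, e), Y1 ↦ e }, so B ↦ app(e, e).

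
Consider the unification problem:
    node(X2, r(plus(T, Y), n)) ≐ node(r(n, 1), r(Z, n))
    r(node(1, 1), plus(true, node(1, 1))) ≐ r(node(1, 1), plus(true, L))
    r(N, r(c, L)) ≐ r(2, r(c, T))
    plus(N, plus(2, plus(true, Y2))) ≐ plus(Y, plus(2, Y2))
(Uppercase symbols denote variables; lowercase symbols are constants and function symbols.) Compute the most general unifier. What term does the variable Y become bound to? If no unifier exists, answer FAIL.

FAIL

Decompose node/2: X2 ≐ r(n, 1),  r(plus(T, Y), n) ≐ r(Z, n).
Bind X2 := r(n, 1); no other remaining equation mentions X2.
Decompose r/2: plus(T, Y) ≐ Z,  n ≐ n.
Bind Z := plus(T, Y); no other remaining equation mentions Z.
Delete trivial equation n ≐ n.
Decompose r/2: node(1, 1) ≐ node(1, 1),  plus(true, node(1, 1)) ≐ plus(true, L).
Delete trivial equation node(1, 1) ≐ node(1, 1).
Decompose plus/2: true ≐ true,  node(1, 1) ≐ L.
Delete trivial equation true ≐ true.
Bind L := node(1, 1); substituting into the one remaining equation that mentions L gives: r(N, r(c, node(1, 1))) ≐ r(2, r(c, T)).
Decompose r/2: N ≐ 2,  r(c, node(1, 1)) ≐ r(c, T).
Bind N := 2; substituting into the one remaining equation that mentions N gives: plus(2, plus(2, plus(true, Y2))) ≐ plus(Y, plus(2, Y2)).
Decompose r/2: c ≐ c,  node(1, 1) ≐ T.
Delete trivial equation c ≐ c.
Bind T := node(1, 1); no other remaining equation mentions T. Substituting into the earlier binding gives Z := plus(node(1, 1), Y).
Decompose plus/2: 2 ≐ Y,  plus(2, plus(true, Y2)) ≐ plus(2, Y2).
Bind Y := 2; no other remaining equation mentions Y. Substituting into the earlier binding gives Z := plus(node(1, 1), 2).
Decompose plus/2: 2 ≐ 2,  plus(true, Y2) ≐ Y2.
Delete trivial equation 2 ≐ 2.
Occurs check fails: Y2 occurs in plus(true, Y2); the equation Y2 ≐ plus(true, Y2) has no finite solution.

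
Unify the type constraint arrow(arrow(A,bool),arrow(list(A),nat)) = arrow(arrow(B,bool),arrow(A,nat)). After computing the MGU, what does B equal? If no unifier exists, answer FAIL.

Decompose arrow/2: arrow(A,bool) = arrow(B,bool),  arrow(list(A),nat) = arrow(A,nat).
Decompose arrow/2: A = B,  bool = bool.
Bind A := B; substituting into the one remaining equation that mentions A gives: arrow(list(B),nat) = arrow(B,nat).
Delete trivial equation bool = bool.
Decompose arrow/2: list(B) = B,  nat = nat.
Occurs check fails: B occurs in list(B); the equation B = list(B) has no finite solution.

FAIL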